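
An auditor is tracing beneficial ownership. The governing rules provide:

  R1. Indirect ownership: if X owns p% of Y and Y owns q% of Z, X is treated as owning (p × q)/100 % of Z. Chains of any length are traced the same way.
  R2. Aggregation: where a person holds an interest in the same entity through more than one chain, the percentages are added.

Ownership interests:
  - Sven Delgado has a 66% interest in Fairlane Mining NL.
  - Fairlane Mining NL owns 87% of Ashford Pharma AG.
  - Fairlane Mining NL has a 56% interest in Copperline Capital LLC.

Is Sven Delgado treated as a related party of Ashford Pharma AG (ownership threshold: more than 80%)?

Chain via Fairlane Mining NL (R1): 66% × 87% = 57.42% of Ashford Pharma AG.
57.42% does not exceed the 80% threshold, so Sven is not a related party to Ashford Pharma AG.

No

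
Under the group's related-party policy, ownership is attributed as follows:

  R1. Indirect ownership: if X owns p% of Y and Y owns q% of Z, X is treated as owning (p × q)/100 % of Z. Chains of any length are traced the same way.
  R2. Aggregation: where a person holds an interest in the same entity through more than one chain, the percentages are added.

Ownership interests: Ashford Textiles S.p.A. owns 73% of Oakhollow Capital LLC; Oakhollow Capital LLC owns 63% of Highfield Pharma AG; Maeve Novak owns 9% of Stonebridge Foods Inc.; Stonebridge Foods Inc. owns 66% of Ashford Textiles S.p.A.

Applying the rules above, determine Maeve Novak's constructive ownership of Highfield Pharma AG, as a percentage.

2.731806%

Chain via Stonebridge Foods Inc. → Ashford Textiles S.p.A. → Oakhollow Capital LLC (R1): 9% × 66% × 73% × 63% = 2.731806% of Highfield Pharma AG.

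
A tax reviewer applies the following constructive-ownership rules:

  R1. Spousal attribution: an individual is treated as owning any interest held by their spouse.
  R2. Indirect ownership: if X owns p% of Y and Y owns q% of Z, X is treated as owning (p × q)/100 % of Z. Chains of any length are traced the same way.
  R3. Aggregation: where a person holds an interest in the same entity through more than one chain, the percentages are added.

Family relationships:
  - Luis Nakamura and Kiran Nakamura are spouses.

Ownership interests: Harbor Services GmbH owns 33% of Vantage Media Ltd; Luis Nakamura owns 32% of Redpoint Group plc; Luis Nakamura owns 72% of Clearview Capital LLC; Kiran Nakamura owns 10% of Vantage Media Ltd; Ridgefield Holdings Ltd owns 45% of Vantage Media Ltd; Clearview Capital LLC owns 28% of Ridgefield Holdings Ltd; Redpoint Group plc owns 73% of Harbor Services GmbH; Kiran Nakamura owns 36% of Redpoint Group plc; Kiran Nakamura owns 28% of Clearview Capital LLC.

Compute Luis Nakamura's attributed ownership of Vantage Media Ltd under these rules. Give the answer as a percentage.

By spousal attribution (R1), Luis Nakamura is treated as also owning Kiran Nakamura's interest in Redpoint Group plc, giving 32% + 36% = 68%.
By spousal attribution (R1), Luis Nakamura is treated as also owning Kiran Nakamura's interest in Clearview Capital LLC, giving 72% + 28% = 100%.
By spousal attribution (R1), Luis Nakamura is treated as owning Kiran Nakamura's 10% interest in Vantage Media Ltd.
Chain via Redpoint Group plc → Harbor Services GmbH (R2): 68% × 73% × 33% = 16.3812% of Vantage Media Ltd.
Chain via Clearview Capital LLC → Ridgefield Holdings Ltd (R2): 100% × 28% × 45% = 12.6% of Vantage Media Ltd.
Direct interest in Vantage Media Ltd: 10%.
Aggregating (R3): 16.3812% + 12.6% + 10% = 38.9812%.

38.9812%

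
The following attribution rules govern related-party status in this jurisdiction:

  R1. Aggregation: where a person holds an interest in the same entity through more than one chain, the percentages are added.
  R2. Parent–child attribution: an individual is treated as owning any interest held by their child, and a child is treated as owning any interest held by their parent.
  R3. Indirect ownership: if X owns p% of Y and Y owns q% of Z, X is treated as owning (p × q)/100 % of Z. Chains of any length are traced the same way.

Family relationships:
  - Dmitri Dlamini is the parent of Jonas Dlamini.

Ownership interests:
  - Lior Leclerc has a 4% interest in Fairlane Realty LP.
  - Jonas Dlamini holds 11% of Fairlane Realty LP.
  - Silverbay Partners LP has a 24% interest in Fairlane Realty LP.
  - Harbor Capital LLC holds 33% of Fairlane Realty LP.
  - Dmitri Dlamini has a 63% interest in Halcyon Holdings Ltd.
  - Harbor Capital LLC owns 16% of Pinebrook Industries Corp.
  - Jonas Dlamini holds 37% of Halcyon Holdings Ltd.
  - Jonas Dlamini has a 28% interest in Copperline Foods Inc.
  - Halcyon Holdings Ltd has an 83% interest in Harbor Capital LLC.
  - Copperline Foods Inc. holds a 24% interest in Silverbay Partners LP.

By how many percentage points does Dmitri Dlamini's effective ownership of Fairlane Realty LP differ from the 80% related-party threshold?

39.9972

By parent–child attribution (R2), Dmitri Dlamini is treated as also owning Jonas Dlamini's interest in Halcyon Holdings Ltd, giving 63% + 37% = 100%.
By parent–child attribution (R2), Dmitri Dlamini is treated as owning Jonas Dlamini's 28% interest in Copperline Foods Inc.
By parent–child attribution (R2), Dmitri Dlamini is treated as owning Jonas Dlamini's 11% interest in Fairlane Realty LP.
Chain via Halcyon Holdings Ltd → Harbor Capital LLC (R3): 100% × 83% × 33% = 27.39% of Fairlane Realty LP.
Chain via Copperline Foods Inc. → Silverbay Partners LP (R3): 28% × 24% × 24% = 1.6128% of Fairlane Realty LP.
Direct interest in Fairlane Realty LP: 11%.
Aggregating (R1): 27.39% + 1.6128% + 11% = 40.0028%.
40.0028% falls short of the 80% threshold by 39.9972 percentage points.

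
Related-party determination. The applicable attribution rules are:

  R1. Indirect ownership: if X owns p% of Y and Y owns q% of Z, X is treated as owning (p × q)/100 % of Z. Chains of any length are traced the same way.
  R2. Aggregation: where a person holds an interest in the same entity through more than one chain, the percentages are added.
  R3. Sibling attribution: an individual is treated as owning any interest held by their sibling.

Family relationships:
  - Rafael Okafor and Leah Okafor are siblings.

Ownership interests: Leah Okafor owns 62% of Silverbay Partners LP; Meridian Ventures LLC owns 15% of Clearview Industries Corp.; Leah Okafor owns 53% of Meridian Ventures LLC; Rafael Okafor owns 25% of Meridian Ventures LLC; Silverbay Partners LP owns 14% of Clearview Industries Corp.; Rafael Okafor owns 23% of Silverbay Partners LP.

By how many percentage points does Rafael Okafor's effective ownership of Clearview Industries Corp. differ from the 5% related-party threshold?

18.6

By sibling attribution (R3), Rafael Okafor is treated as also owning Leah Okafor's interest in Silverbay Partners LP, giving 23% + 62% = 85%.
By sibling attribution (R3), Rafael Okafor is treated as also owning Leah Okafor's interest in Meridian Ventures LLC, giving 25% + 53% = 78%.
Chain via Silverbay Partners LP (R1): 85% × 14% = 11.9% of Clearview Industries Corp.
Chain via Meridian Ventures LLC (R1): 78% × 15% = 11.7% of Clearview Industries Corp.
Aggregating (R2): 11.9% + 11.7% = 23.6%.
23.6% exceeds the 5% threshold by 18.6 percentage points.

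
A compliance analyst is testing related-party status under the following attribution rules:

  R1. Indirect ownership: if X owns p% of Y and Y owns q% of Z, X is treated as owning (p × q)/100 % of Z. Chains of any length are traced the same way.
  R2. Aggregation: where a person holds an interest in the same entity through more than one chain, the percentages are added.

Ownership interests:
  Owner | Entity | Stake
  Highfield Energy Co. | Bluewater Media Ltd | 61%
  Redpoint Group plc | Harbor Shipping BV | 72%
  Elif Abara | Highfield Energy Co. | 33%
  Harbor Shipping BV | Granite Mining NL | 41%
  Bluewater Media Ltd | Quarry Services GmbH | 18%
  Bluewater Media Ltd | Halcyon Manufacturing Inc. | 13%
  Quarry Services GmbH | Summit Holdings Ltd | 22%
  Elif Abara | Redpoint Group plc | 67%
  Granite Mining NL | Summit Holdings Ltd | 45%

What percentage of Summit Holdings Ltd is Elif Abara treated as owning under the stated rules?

Chain via Redpoint Group plc → Harbor Shipping BV → Granite Mining NL (R1): 67% × 72% × 41% × 45% = 8.90028% of Summit Holdings Ltd.
Chain via Highfield Energy Co. → Bluewater Media Ltd → Quarry Services GmbH (R1): 33% × 61% × 18% × 22% = 0.797148% of Summit Holdings Ltd.
Aggregating (R2): 8.90028% + 0.797148% = 9.697428%.

9.697428%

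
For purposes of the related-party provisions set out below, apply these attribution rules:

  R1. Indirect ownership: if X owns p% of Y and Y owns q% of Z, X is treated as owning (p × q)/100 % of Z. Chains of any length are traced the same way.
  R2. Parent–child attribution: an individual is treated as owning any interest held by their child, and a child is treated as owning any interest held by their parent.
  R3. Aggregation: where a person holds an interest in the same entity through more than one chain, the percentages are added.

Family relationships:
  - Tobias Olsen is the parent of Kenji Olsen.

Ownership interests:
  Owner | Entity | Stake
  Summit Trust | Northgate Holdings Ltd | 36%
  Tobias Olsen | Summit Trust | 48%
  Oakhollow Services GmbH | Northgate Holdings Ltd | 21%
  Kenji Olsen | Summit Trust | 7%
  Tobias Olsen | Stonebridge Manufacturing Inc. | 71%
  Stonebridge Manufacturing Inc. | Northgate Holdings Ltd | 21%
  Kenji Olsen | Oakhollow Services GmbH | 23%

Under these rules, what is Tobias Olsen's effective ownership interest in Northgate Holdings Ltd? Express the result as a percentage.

By parent–child attribution (R2), Tobias Olsen is treated as also owning Kenji Olsen's interest in Summit Trust, giving 48% + 7% = 55%.
By parent–child attribution (R2), Tobias Olsen is treated as owning Kenji Olsen's 23% interest in Oakhollow Services GmbH.
Chain via Stonebridge Manufacturing Inc. (R1): 71% × 21% = 14.91% of Northgate Holdings Ltd.
Chain via Summit Trust (R1): 55% × 36% = 19.8% of Northgate Holdings Ltd.
Chain via Oakhollow Services GmbH (R1): 23% × 21% = 4.83% of Northgate Holdings Ltd.
Aggregating (R3): 14.91% + 19.8% + 4.83% = 39.54%.

39.54%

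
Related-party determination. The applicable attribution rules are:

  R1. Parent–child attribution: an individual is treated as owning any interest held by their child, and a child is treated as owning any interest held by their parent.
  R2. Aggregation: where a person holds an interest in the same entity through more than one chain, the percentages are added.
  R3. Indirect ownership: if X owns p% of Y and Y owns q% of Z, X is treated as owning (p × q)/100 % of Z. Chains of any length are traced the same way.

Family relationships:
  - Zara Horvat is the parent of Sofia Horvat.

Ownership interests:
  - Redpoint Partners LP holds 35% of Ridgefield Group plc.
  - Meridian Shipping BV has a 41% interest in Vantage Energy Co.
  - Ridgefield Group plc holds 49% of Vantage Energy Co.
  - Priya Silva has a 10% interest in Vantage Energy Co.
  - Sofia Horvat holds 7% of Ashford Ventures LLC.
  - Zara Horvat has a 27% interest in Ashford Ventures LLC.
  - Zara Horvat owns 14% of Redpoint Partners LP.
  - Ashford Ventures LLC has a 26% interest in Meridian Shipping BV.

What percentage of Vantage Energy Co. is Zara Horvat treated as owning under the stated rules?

By parent–child attribution (R1), Zara Horvat is treated as also owning Sofia Horvat's interest in Ashford Ventures LLC, giving 27% + 7% = 34%.
Chain via Redpoint Partners LP → Ridgefield Group plc (R3): 14% × 35% × 49% = 2.401% of Vantage Energy Co.
Chain via Ashford Ventures LLC → Meridian Shipping BV (R3): 34% × 26% × 41% = 3.6244% of Vantage Energy Co.
Aggregating (R2): 2.401% + 3.6244% = 6.0254%.

6.0254%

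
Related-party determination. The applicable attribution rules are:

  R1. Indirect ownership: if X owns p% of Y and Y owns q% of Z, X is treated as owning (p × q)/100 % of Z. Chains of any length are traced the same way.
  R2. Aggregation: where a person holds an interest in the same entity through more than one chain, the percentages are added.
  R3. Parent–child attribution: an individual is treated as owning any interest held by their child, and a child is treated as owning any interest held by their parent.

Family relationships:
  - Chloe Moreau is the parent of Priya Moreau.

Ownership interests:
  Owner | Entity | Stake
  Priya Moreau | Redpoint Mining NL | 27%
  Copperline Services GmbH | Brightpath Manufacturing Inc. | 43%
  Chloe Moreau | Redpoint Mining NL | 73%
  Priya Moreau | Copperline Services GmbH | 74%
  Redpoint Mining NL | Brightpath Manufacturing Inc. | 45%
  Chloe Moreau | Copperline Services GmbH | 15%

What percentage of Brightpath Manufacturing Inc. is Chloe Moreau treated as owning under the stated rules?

83.27%

By parent–child attribution (R3), Chloe Moreau is treated as also owning Priya Moreau's interest in Redpoint Mining NL, giving 73% + 27% = 100%.
By parent–child attribution (R3), Chloe Moreau is treated as also owning Priya Moreau's interest in Copperline Services GmbH, giving 15% + 74% = 89%.
Chain via Redpoint Mining NL (R1): 100% × 45% = 45% of Brightpath Manufacturing Inc.
Chain via Copperline Services GmbH (R1): 89% × 43% = 38.27% of Brightpath Manufacturing Inc.
Aggregating (R2): 45% + 38.27% = 83.27%.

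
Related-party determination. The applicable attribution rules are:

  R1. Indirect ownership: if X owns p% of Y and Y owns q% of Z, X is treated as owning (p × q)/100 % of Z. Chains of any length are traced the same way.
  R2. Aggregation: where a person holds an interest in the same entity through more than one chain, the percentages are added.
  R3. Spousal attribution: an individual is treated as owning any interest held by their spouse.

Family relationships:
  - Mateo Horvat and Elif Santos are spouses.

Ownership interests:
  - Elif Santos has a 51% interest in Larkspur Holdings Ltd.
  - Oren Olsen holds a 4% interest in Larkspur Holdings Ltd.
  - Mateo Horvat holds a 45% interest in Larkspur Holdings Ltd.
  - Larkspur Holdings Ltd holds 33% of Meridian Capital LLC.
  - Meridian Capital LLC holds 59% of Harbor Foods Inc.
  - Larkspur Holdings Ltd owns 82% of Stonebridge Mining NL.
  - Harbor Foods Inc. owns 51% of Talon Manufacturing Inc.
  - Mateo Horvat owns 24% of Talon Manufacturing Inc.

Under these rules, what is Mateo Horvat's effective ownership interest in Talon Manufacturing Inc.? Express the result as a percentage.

33.532512%

By spousal attribution (R3), Mateo Horvat is treated as also owning Elif Santos's interest in Larkspur Holdings Ltd, giving 45% + 51% = 96%.
Chain via Larkspur Holdings Ltd → Meridian Capital LLC → Harbor Foods Inc. (R1): 96% × 33% × 59% × 51% = 9.532512% of Talon Manufacturing Inc.
Direct interest in Talon Manufacturing Inc: 24%.
Aggregating (R2): 9.532512% + 24% = 33.532512%.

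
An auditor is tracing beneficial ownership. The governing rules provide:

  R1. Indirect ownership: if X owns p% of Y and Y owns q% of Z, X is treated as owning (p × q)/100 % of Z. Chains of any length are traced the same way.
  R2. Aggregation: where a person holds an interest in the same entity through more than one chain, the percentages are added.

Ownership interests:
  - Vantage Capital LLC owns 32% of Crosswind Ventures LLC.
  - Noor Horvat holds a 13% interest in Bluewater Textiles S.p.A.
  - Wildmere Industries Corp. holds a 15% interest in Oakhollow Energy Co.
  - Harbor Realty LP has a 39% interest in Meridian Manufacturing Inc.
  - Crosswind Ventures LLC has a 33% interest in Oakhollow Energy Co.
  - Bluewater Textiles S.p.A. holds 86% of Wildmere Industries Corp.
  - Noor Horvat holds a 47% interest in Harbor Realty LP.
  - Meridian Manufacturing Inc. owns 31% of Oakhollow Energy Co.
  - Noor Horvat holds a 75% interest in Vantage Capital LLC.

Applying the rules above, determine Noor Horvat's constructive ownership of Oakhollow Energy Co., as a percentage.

Chain via Harbor Realty LP → Meridian Manufacturing Inc. (R1): 47% × 39% × 31% = 5.6823% of Oakhollow Energy Co.
Chain via Bluewater Textiles S.p.A. → Wildmere Industries Corp. (R1): 13% × 86% × 15% = 1.677% of Oakhollow Energy Co.
Chain via Vantage Capital LLC → Crosswind Ventures LLC (R1): 75% × 32% × 33% = 7.92% of Oakhollow Energy Co.
Aggregating (R2): 5.6823% + 1.677% + 7.92% = 15.2793%.

15.2793%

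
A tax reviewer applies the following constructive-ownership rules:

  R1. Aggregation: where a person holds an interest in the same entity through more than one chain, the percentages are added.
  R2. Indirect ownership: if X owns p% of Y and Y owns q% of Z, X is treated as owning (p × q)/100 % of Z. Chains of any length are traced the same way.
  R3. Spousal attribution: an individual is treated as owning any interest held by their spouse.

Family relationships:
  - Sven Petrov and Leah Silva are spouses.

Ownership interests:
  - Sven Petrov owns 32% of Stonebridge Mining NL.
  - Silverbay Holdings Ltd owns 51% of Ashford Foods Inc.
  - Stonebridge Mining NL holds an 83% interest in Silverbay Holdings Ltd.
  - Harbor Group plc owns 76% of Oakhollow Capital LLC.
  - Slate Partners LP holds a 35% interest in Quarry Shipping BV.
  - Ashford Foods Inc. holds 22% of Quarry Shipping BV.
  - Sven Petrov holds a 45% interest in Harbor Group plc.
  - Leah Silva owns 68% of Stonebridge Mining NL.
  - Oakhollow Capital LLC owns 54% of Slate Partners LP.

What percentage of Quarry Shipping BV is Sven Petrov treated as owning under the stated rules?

15.7764%

By spousal attribution (R3), Sven Petrov is treated as also owning Leah Silva's interest in Stonebridge Mining NL, giving 32% + 68% = 100%.
Chain via Stonebridge Mining NL → Silverbay Holdings Ltd → Ashford Foods Inc. (R2): 100% × 83% × 51% × 22% = 9.3126% of Quarry Shipping BV.
Chain via Harbor Group plc → Oakhollow Capital LLC → Slate Partners LP (R2): 45% × 76% × 54% × 35% = 6.4638% of Quarry Shipping BV.
Aggregating (R1): 9.3126% + 6.4638% = 15.7764%.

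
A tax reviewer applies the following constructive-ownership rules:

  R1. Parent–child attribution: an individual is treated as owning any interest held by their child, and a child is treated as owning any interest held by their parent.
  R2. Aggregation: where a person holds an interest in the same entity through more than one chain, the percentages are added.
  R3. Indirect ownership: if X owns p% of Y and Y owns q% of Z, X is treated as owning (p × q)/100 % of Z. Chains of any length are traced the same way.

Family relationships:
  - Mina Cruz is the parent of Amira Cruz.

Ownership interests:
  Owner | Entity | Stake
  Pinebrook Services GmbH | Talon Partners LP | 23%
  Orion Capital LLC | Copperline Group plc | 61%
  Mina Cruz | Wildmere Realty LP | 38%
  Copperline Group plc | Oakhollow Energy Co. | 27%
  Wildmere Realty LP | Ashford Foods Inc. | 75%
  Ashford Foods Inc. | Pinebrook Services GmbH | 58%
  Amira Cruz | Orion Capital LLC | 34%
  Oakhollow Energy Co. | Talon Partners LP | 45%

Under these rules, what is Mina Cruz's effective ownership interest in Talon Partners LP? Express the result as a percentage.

6.32181%

By parent–child attribution (R1), Mina Cruz is treated as owning Amira Cruz's 34% interest in Orion Capital LLC.
Chain via Wildmere Realty LP → Ashford Foods Inc. → Pinebrook Services GmbH (R3): 38% × 75% × 58% × 23% = 3.8019% of Talon Partners LP.
Chain via Orion Capital LLC → Copperline Group plc → Oakhollow Energy Co. (R3): 34% × 61% × 27% × 45% = 2.51991% of Talon Partners LP.
Aggregating (R2): 3.8019% + 2.51991% = 6.32181%.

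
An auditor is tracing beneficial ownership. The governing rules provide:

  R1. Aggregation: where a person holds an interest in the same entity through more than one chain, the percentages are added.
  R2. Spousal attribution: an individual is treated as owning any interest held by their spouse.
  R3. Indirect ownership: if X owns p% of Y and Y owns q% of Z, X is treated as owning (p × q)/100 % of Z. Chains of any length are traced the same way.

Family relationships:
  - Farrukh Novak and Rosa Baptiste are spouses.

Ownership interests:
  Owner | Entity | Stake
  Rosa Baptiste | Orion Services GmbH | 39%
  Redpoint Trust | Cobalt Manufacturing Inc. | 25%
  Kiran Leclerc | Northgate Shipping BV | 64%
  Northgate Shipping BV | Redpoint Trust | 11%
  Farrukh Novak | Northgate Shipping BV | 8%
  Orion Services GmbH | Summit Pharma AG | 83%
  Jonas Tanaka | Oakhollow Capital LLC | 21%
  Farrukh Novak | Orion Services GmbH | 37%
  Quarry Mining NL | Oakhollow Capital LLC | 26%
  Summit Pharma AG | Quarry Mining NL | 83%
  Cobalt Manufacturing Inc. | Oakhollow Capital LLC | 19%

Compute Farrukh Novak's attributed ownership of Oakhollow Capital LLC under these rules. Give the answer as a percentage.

By spousal attribution (R2), Farrukh Novak is treated as also owning Rosa Baptiste's interest in Orion Services GmbH, giving 37% + 39% = 76%.
Chain via Orion Services GmbH → Summit Pharma AG → Quarry Mining NL (R3): 76% × 83% × 83% × 26% = 13.612664% of Oakhollow Capital LLC.
Chain via Northgate Shipping BV → Redpoint Trust → Cobalt Manufacturing Inc. (R3): 8% × 11% × 25% × 19% = 0.0418% of Oakhollow Capital LLC.
Aggregating (R1): 13.612664% + 0.0418% = 13.654464%.

13.654464%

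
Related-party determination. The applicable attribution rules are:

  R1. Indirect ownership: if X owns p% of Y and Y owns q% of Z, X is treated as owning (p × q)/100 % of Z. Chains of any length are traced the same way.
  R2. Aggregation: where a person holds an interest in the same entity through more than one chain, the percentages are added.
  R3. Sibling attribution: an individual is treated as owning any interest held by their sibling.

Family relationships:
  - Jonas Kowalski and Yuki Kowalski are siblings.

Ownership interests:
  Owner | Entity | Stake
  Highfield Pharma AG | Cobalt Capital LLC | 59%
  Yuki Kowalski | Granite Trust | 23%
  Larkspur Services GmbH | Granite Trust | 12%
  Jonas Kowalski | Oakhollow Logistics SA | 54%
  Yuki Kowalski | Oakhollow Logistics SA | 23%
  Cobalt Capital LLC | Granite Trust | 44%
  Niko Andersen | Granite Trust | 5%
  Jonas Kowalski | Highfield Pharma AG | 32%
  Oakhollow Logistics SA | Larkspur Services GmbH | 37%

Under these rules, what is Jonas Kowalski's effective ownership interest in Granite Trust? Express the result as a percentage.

By sibling attribution (R3), Jonas Kowalski is treated as also owning Yuki Kowalski's interest in Oakhollow Logistics SA, giving 54% + 23% = 77%.
By sibling attribution (R3), Jonas Kowalski is treated as owning Yuki Kowalski's 23% interest in Granite Trust.
Chain via Oakhollow Logistics SA → Larkspur Services GmbH (R1): 77% × 37% × 12% = 3.4188% of Granite Trust.
Chain via Highfield Pharma AG → Cobalt Capital LLC (R1): 32% × 59% × 44% = 8.3072% of Granite Trust.
Direct interest in Granite Trust: 23%.
Aggregating (R2): 3.4188% + 8.3072% + 23% = 34.726%.

34.726%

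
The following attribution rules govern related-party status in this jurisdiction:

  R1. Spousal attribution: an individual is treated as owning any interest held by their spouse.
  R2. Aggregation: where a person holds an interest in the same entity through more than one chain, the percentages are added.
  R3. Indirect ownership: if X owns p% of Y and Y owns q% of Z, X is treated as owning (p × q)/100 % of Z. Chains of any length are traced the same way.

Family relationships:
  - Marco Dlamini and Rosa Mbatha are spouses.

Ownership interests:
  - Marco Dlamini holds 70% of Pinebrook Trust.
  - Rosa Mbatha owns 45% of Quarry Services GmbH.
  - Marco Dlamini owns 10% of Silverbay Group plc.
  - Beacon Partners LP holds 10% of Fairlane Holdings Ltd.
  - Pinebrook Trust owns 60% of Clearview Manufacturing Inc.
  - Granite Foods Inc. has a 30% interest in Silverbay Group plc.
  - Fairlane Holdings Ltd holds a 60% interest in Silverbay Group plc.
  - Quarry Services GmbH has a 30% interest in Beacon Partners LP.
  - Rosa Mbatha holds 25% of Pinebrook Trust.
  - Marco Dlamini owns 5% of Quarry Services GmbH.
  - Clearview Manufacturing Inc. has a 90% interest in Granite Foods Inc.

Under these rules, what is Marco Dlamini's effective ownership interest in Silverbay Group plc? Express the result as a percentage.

26.29%

By spousal attribution (R1), Marco Dlamini is treated as also owning Rosa Mbatha's interest in Quarry Services GmbH, giving 5% + 45% = 50%.
By spousal attribution (R1), Marco Dlamini is treated as also owning Rosa Mbatha's interest in Pinebrook Trust, giving 70% + 25% = 95%.
Chain via Quarry Services GmbH → Beacon Partners LP → Fairlane Holdings Ltd (R3): 50% × 30% × 10% × 60% = 0.9% of Silverbay Group plc.
Chain via Pinebrook Trust → Clearview Manufacturing Inc. → Granite Foods Inc. (R3): 95% × 60% × 90% × 30% = 15.39% of Silverbay Group plc.
Direct interest in Silverbay Group plc: 10%.
Aggregating (R2): 0.9% + 15.39% + 10% = 26.29%.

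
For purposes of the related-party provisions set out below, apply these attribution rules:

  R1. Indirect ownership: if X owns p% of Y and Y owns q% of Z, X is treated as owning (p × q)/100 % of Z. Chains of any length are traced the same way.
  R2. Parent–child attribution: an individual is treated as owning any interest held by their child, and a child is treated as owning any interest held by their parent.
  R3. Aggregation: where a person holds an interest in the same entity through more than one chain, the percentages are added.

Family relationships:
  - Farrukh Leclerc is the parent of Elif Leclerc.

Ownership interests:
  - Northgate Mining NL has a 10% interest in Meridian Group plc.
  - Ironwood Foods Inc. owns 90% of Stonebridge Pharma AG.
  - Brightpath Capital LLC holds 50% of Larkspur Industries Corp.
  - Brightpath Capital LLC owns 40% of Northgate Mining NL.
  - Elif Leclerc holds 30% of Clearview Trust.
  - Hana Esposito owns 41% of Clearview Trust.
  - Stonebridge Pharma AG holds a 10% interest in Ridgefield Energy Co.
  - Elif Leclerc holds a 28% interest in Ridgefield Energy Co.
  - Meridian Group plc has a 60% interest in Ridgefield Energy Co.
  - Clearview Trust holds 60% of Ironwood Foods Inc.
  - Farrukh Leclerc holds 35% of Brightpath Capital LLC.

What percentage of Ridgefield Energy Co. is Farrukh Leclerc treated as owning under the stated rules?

30.46%

By parent–child attribution (R2), Farrukh Leclerc is treated as owning Elif Leclerc's 30% interest in Clearview Trust.
By parent–child attribution (R2), Farrukh Leclerc is treated as owning Elif Leclerc's 28% interest in Ridgefield Energy Co.
Chain via Brightpath Capital LLC → Northgate Mining NL → Meridian Group plc (R1): 35% × 40% × 10% × 60% = 0.84% of Ridgefield Energy Co.
Chain via Clearview Trust → Ironwood Foods Inc. → Stonebridge Pharma AG (R1): 30% × 60% × 90% × 10% = 1.62% of Ridgefield Energy Co.
Direct interest in Ridgefield Energy Co: 28%.
Aggregating (R3): 0.84% + 1.62% + 28% = 30.46%.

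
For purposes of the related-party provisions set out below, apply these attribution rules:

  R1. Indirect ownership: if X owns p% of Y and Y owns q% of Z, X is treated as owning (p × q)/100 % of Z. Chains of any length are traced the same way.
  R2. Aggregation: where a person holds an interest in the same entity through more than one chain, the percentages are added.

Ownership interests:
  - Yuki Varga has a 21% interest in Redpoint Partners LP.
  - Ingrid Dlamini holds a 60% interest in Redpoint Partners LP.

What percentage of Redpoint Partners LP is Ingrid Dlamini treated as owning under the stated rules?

Direct interest in Redpoint Partners LP: 60%.

60%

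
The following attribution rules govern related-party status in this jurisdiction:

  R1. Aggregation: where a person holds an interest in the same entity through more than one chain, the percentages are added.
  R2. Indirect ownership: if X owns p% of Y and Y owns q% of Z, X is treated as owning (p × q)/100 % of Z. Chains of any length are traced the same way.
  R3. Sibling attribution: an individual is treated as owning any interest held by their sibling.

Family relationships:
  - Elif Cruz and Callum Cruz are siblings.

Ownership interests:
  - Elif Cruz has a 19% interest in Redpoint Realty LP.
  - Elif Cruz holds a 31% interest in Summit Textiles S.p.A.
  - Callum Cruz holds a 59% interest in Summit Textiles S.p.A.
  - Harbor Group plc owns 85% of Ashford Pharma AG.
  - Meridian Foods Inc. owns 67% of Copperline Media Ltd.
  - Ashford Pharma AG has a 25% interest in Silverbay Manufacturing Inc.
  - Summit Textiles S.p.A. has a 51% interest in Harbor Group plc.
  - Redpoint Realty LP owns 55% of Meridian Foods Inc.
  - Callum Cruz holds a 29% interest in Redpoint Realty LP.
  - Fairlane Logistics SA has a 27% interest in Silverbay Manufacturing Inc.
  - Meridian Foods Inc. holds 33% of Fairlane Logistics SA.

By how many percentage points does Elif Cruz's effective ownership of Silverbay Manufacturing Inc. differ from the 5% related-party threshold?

7.10599

By sibling attribution (R3), Elif Cruz is treated as also owning Callum Cruz's interest in Redpoint Realty LP, giving 19% + 29% = 48%.
By sibling attribution (R3), Elif Cruz is treated as also owning Callum Cruz's interest in Summit Textiles S.p.A, giving 31% + 59% = 90%.
Chain via Redpoint Realty LP → Meridian Foods Inc. → Fairlane Logistics SA (R2): 48% × 55% × 33% × 27% = 2.35224% of Silverbay Manufacturing Inc.
Chain via Summit Textiles S.p.A. → Harbor Group plc → Ashford Pharma AG (R2): 90% × 51% × 85% × 25% = 9.75375% of Silverbay Manufacturing Inc.
Aggregating (R1): 2.35224% + 9.75375% = 12.10599%.
12.10599% exceeds the 5% threshold by 7.10599 percentage points.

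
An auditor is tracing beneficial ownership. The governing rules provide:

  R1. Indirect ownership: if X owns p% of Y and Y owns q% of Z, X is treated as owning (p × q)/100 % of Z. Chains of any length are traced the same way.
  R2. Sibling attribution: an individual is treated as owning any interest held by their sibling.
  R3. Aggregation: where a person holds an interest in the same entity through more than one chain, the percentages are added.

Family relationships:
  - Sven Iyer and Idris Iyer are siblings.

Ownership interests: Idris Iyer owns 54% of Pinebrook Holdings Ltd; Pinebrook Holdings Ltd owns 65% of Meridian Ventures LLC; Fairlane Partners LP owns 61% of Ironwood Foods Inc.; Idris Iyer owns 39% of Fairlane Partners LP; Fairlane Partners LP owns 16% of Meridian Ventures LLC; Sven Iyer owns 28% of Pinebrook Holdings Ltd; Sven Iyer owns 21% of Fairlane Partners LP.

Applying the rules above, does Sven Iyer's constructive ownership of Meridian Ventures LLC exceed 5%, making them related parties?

Yes

By sibling attribution (R2), Sven Iyer is treated as also owning Idris Iyer's interest in Pinebrook Holdings Ltd, giving 28% + 54% = 82%.
By sibling attribution (R2), Sven Iyer is treated as also owning Idris Iyer's interest in Fairlane Partners LP, giving 21% + 39% = 60%.
Chain via Pinebrook Holdings Ltd (R1): 82% × 65% = 53.3% of Meridian Ventures LLC.
Chain via Fairlane Partners LP (R1): 60% × 16% = 9.6% of Meridian Ventures LLC.
Aggregating (R3): 53.3% + 9.6% = 62.9%.
62.9% exceeds the 5% threshold, so Sven is a related party to Meridian Ventures LLC.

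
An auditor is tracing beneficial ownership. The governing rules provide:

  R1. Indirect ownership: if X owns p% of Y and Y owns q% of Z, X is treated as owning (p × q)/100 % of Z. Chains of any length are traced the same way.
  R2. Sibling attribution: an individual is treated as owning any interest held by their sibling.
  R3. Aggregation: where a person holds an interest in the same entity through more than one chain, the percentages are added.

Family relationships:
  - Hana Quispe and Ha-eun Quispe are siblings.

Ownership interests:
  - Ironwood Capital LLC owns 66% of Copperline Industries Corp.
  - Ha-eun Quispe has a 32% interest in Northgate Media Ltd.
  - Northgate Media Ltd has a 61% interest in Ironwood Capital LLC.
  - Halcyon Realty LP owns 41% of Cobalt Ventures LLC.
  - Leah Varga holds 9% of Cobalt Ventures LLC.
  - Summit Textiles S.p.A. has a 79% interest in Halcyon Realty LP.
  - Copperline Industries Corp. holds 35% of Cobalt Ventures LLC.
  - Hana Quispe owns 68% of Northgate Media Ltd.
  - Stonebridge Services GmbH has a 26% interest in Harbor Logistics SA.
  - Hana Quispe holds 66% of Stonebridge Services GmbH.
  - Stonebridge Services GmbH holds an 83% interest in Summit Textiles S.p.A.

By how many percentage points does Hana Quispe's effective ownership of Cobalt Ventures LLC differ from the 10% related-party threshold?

21.834242

By sibling attribution (R2), Hana Quispe is treated as also owning Ha-eun Quispe's interest in Northgate Media Ltd, giving 68% + 32% = 100%.
Chain via Northgate Media Ltd → Ironwood Capital LLC → Copperline Industries Corp. (R1): 100% × 61% × 66% × 35% = 14.091% of Cobalt Ventures LLC.
Chain via Stonebridge Services GmbH → Summit Textiles S.p.A. → Halcyon Realty LP (R1): 66% × 83% × 79% × 41% = 17.743242% of Cobalt Ventures LLC.
Aggregating (R3): 14.091% + 17.743242% = 31.834242%.
31.834242% exceeds the 10% threshold by 21.834242 percentage points.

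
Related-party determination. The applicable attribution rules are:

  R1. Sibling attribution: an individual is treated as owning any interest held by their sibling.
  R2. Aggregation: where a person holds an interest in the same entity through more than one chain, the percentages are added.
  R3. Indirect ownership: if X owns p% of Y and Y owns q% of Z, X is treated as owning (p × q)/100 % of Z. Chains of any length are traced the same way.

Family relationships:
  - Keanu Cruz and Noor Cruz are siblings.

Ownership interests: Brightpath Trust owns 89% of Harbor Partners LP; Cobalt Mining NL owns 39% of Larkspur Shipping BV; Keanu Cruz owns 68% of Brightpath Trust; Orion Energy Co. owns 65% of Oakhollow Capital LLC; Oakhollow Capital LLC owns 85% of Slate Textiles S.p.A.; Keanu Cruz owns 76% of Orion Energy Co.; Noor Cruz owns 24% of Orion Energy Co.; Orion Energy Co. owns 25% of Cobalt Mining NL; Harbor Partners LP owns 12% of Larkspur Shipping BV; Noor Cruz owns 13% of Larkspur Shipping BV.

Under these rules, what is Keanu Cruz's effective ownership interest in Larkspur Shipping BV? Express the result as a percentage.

30.0124%

By sibling attribution (R1), Keanu Cruz is treated as also owning Noor Cruz's interest in Orion Energy Co, giving 76% + 24% = 100%.
By sibling attribution (R1), Keanu Cruz is treated as owning Noor Cruz's 13% interest in Larkspur Shipping BV.
Chain via Brightpath Trust → Harbor Partners LP (R3): 68% × 89% × 12% = 7.2624% of Larkspur Shipping BV.
Chain via Orion Energy Co. → Cobalt Mining NL (R3): 100% × 25% × 39% = 9.75% of Larkspur Shipping BV.
Direct interest in Larkspur Shipping BV: 13%.
Aggregating (R2): 7.2624% + 9.75% + 13% = 30.0124%.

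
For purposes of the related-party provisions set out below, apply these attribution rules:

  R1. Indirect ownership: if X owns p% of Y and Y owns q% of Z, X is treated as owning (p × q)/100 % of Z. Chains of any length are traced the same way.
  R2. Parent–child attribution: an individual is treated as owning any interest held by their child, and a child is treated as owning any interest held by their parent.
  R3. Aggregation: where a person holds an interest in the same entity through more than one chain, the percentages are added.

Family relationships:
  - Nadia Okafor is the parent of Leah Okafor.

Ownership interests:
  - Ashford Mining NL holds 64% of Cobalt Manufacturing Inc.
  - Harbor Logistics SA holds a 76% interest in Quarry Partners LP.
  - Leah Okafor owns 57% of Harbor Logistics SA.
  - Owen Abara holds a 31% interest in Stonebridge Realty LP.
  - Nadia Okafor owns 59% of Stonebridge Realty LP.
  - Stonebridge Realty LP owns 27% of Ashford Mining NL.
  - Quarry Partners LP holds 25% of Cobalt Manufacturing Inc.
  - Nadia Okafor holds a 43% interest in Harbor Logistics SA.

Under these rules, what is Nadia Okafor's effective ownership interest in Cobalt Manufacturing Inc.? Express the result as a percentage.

29.1952%

By parent–child attribution (R2), Nadia Okafor is treated as also owning Leah Okafor's interest in Harbor Logistics SA, giving 43% + 57% = 100%.
Chain via Stonebridge Realty LP → Ashford Mining NL (R1): 59% × 27% × 64% = 10.1952% of Cobalt Manufacturing Inc.
Chain via Harbor Logistics SA → Quarry Partners LP (R1): 100% × 76% × 25% = 19% of Cobalt Manufacturing Inc.
Aggregating (R3): 10.1952% + 19% = 29.1952%.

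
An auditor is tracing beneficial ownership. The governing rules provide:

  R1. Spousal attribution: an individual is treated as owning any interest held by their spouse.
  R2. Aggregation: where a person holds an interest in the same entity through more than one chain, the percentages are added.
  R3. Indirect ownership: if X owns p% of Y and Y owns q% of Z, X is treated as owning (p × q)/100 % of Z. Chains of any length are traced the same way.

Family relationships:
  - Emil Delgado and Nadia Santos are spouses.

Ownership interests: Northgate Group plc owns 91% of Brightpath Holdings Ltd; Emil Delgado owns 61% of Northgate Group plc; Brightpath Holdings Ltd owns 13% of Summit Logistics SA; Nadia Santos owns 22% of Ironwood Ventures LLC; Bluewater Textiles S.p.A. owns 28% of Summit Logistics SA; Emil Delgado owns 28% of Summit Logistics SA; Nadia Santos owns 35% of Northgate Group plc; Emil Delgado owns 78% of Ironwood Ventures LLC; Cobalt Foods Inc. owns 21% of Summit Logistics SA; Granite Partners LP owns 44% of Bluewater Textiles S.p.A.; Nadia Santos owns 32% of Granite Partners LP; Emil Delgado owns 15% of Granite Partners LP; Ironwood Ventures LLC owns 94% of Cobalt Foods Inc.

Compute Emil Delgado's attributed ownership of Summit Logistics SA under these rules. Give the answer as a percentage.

64.8872%

By spousal attribution (R1), Emil Delgado is treated as also owning Nadia Santos's interest in Ironwood Ventures LLC, giving 78% + 22% = 100%.
By spousal attribution (R1), Emil Delgado is treated as also owning Nadia Santos's interest in Northgate Group plc, giving 61% + 35% = 96%.
By spousal attribution (R1), Emil Delgado is treated as also owning Nadia Santos's interest in Granite Partners LP, giving 15% + 32% = 47%.
Chain via Ironwood Ventures LLC → Cobalt Foods Inc. (R3): 100% × 94% × 21% = 19.74% of Summit Logistics SA.
Chain via Northgate Group plc → Brightpath Holdings Ltd (R3): 96% × 91% × 13% = 11.3568% of Summit Logistics SA.
Chain via Granite Partners LP → Bluewater Textiles S.p.A. (R3): 47% × 44% × 28% = 5.7904% of Summit Logistics SA.
Direct interest in Summit Logistics SA: 28%.
Aggregating (R2): 19.74% + 11.3568% + 5.7904% + 28% = 64.8872%.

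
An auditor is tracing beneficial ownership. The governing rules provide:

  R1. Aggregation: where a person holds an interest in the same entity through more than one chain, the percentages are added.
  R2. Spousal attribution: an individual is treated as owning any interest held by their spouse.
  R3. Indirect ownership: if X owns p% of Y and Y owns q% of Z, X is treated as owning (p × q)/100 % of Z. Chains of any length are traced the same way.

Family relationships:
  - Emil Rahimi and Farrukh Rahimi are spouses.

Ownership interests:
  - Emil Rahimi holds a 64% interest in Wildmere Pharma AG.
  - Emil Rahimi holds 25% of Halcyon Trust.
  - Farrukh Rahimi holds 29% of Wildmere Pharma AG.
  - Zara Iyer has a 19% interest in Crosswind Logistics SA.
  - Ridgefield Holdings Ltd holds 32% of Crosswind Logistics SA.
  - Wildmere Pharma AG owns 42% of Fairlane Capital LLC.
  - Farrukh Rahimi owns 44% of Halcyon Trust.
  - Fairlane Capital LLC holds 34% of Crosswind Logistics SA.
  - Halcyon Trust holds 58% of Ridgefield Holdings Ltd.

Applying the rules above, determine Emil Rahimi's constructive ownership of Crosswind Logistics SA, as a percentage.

26.0868%

By spousal attribution (R2), Emil Rahimi is treated as also owning Farrukh Rahimi's interest in Wildmere Pharma AG, giving 64% + 29% = 93%.
By spousal attribution (R2), Emil Rahimi is treated as also owning Farrukh Rahimi's interest in Halcyon Trust, giving 25% + 44% = 69%.
Chain via Wildmere Pharma AG → Fairlane Capital LLC (R3): 93% × 42% × 34% = 13.2804% of Crosswind Logistics SA.
Chain via Halcyon Trust → Ridgefield Holdings Ltd (R3): 69% × 58% × 32% = 12.8064% of Crosswind Logistics SA.
Aggregating (R1): 13.2804% + 12.8064% = 26.0868%.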